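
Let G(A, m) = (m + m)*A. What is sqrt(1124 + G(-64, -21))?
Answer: 2*sqrt(953) ≈ 61.741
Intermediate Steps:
G(A, m) = 2*A*m (G(A, m) = (2*m)*A = 2*A*m)
sqrt(1124 + G(-64, -21)) = sqrt(1124 + 2*(-64)*(-21)) = sqrt(1124 + 2688) = sqrt(3812) = 2*sqrt(953)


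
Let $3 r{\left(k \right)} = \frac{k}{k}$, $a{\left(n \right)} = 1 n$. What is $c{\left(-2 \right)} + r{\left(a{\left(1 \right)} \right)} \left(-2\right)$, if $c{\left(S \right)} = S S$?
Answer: $\frac{10}{3} \approx 3.3333$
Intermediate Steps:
$a{\left(n \right)} = n$
$r{\left(k \right)} = \frac{1}{3}$ ($r{\left(k \right)} = \frac{k \frac{1}{k}}{3} = \frac{1}{3} \cdot 1 = \frac{1}{3}$)
$c{\left(S \right)} = S^{2}$
$c{\left(-2 \right)} + r{\left(a{\left(1 \right)} \right)} \left(-2\right) = \left(-2\right)^{2} + \frac{1}{3} \left(-2\right) = 4 - \frac{2}{3} = \frac{10}{3}$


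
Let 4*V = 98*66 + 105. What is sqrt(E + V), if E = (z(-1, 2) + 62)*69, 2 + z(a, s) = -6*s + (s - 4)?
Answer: 3*sqrt(2141)/2 ≈ 69.406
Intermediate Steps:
z(a, s) = -6 - 5*s (z(a, s) = -2 + (-6*s + (s - 4)) = -2 + (-6*s + (-4 + s)) = -2 + (-4 - 5*s) = -6 - 5*s)
E = 3174 (E = ((-6 - 5*2) + 62)*69 = ((-6 - 10) + 62)*69 = (-16 + 62)*69 = 46*69 = 3174)
V = 6573/4 (V = (98*66 + 105)/4 = (6468 + 105)/4 = (1/4)*6573 = 6573/4 ≈ 1643.3)
sqrt(E + V) = sqrt(3174 + 6573/4) = sqrt(19269/4) = 3*sqrt(2141)/2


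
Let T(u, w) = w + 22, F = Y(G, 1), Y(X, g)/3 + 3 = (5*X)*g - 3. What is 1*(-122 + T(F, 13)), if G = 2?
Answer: -87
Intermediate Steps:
Y(X, g) = -18 + 15*X*g (Y(X, g) = -9 + 3*((5*X)*g - 3) = -9 + 3*(5*X*g - 3) = -9 + 3*(-3 + 5*X*g) = -9 + (-9 + 15*X*g) = -18 + 15*X*g)
F = 12 (F = -18 + 15*2*1 = -18 + 30 = 12)
T(u, w) = 22 + w
1*(-122 + T(F, 13)) = 1*(-122 + (22 + 13)) = 1*(-122 + 35) = 1*(-87) = -87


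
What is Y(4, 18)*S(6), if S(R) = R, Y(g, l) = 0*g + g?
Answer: 24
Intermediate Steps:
Y(g, l) = g (Y(g, l) = 0 + g = g)
Y(4, 18)*S(6) = 4*6 = 24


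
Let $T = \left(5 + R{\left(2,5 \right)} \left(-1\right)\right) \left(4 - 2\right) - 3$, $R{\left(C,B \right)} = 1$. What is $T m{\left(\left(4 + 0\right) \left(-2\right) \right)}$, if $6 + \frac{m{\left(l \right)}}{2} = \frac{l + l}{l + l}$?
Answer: $-50$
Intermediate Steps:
$m{\left(l \right)} = -10$ ($m{\left(l \right)} = -12 + 2 \frac{l + l}{l + l} = -12 + 2 \frac{2 l}{2 l} = -12 + 2 \cdot 2 l \frac{1}{2 l} = -12 + 2 \cdot 1 = -12 + 2 = -10$)
$T = 5$ ($T = \left(5 + 1 \left(-1\right)\right) \left(4 - 2\right) - 3 = \left(5 - 1\right) 2 - 3 = 4 \cdot 2 - 3 = 8 - 3 = 5$)
$T m{\left(\left(4 + 0\right) \left(-2\right) \right)} = 5 \left(-10\right) = -50$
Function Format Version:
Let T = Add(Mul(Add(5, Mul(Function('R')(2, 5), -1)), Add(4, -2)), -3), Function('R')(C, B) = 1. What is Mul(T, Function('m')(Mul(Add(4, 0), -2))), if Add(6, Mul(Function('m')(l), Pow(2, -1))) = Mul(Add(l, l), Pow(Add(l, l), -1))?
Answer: -50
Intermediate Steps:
Function('m')(l) = -10 (Function('m')(l) = Add(-12, Mul(2, Mul(Add(l, l), Pow(Add(l, l), -1)))) = Add(-12, Mul(2, Mul(Mul(2, l), Pow(Mul(2, l), -1)))) = Add(-12, Mul(2, Mul(Mul(2, l), Mul(Rational(1, 2), Pow(l, -1))))) = Add(-12, Mul(2, 1)) = Add(-12, 2) = -10)
T = 5 (T = Add(Mul(Add(5, Mul(1, -1)), Add(4, -2)), -3) = Add(Mul(Add(5, -1), 2), -3) = Add(Mul(4, 2), -3) = Add(8, -3) = 5)
Mul(T, Function('m')(Mul(Add(4, 0), -2))) = Mul(5, -10) = -50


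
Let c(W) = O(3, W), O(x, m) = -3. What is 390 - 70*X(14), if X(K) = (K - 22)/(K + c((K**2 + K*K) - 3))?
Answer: 4850/11 ≈ 440.91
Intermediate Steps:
c(W) = -3
X(K) = (-22 + K)/(-3 + K) (X(K) = (K - 22)/(K - 3) = (-22 + K)/(-3 + K))
390 - 70*X(14) = 390 - 70*(-22 + 14)/(-3 + 14) = 390 - 70*(-8)/11 = 390 - 70*(-8/11) = 390 + 560/11 = 4850/11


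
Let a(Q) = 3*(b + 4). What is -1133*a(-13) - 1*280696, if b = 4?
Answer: -307888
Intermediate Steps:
a(Q) = 24 (a(Q) = 3*(4 + 4) = 3*8 = 24)
-1133*a(-13) - 1*280696 = -1133*24 - 1*280696 = -27192 - 280696 = -307888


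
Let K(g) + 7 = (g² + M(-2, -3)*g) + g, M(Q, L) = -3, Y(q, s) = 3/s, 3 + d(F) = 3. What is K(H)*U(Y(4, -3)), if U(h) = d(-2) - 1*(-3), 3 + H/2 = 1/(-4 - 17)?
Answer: 18673/147 ≈ 127.03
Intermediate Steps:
d(F) = 0 (d(F) = -3 + 3 = 0)
H = -128/21 (H = -6 + 2/(-4 - 17) = -6 + 2/(-21) = -6 + 2*(-1/21) = -6 - 2/21 = -128/21 ≈ -6.0952)
K(g) = -7 + g² - 2*g (K(g) = -7 + ((g² - 3*g) + g) = -7 + (g² - 2*g) = -7 + g² - 2*g)
U(h) = 3 (U(h) = 0 - 1*(-3) = 0 + 3 = 3)
K(H)*U(Y(4, -3)) = (-7 + (-128/21)² - 2*(-128/21))*3 = (-7 + 16384/441 + 256/21)*3 = (18673/441)*3 = 18673/147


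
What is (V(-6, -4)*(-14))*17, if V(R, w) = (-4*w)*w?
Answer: 15232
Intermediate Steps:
V(R, w) = -4*w²
(V(-6, -4)*(-14))*17 = (-4*(-4)²*(-14))*17 = (-4*16*(-14))*17 = -64*(-14)*17 = 896*17 = 15232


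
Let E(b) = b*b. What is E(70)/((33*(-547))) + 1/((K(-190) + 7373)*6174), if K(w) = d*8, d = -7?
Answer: -73786085383/271818925686 ≈ -0.27145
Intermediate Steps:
K(w) = -56 (K(w) = -7*8 = -56)
E(b) = b²
E(70)/((33*(-547))) + 1/((K(-190) + 7373)*6174) = 70²/((33*(-547))) + 1/((-56 + 7373)*6174) = 4900/(-18051) + (1/6174)/7317 = 4900*(-1/18051) + (1/7317)*(1/6174) = -4900/18051 + 1/45175158 = -73786085383/271818925686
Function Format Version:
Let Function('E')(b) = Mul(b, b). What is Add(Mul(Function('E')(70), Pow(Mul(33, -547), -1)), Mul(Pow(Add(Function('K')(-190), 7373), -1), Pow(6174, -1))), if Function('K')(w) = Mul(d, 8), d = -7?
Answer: Rational(-73786085383, 271818925686) ≈ -0.27145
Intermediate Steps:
Function('K')(w) = -56 (Function('K')(w) = Mul(-7, 8) = -56)
Function('E')(b) = Pow(b, 2)
Add(Mul(Function('E')(70), Pow(Mul(33, -547), -1)), Mul(Pow(Add(Function('K')(-190), 7373), -1), Pow(6174, -1))) = Add(Mul(Pow(70, 2), Pow(Mul(33, -547), -1)), Mul(Pow(Add(-56, 7373), -1), Pow(6174, -1))) = Add(Mul(4900, Pow(-18051, -1)), Mul(Pow(7317, -1), Rational(1, 6174))) = Add(Mul(4900, Rational(-1, 18051)), Mul(Rational(1, 7317), Rational(1, 6174))) = Add(Rational(-4900, 18051), Rational(1, 45175158)) = Rational(-73786085383, 271818925686)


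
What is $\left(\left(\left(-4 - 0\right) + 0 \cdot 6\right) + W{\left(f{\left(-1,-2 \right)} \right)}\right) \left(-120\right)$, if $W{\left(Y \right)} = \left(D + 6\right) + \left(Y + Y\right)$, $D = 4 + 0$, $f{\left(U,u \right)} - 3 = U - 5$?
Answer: $0$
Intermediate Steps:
$f{\left(U,u \right)} = -2 + U$ ($f{\left(U,u \right)} = 3 + \left(U - 5\right) = 3 + \left(-5 + U\right) = -2 + U$)
$D = 4$
$W{\left(Y \right)} = 10 + 2 Y$ ($W{\left(Y \right)} = \left(4 + 6\right) + \left(Y + Y\right) = 10 + 2 Y$)
$\left(\left(\left(-4 - 0\right) + 0 \cdot 6\right) + W{\left(f{\left(-1,-2 \right)} \right)}\right) \left(-120\right) = \left(\left(\left(-4 - 0\right) + 0 \cdot 6\right) + \left(10 + 2 \left(-2 - 1\right)\right)\right) \left(-120\right) = \left(\left(\left(-4 + 0\right) + 0\right) + \left(10 + 2 \left(-3\right)\right)\right) \left(-120\right) = \left(\left(-4 + 0\right) + \left(10 - 6\right)\right) \left(-120\right) = \left(-4 + 4\right) \left(-120\right) = 0 \left(-120\right) = 0$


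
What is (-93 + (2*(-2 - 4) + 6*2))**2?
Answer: 8649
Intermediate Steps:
(-93 + (2*(-2 - 4) + 6*2))**2 = (-93 + (2*(-6) + 12))**2 = (-93 + (-12 + 12))**2 = (-93 + 0)**2 = (-93)**2 = 8649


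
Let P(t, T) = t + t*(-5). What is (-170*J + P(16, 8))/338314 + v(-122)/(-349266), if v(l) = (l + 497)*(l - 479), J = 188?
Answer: 10843770561/19693596254 ≈ 0.55062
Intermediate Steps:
P(t, T) = -4*t (P(t, T) = t - 5*t = -4*t)
v(l) = (-479 + l)*(497 + l) (v(l) = (497 + l)*(-479 + l) = (-479 + l)*(497 + l))
(-170*J + P(16, 8))/338314 + v(-122)/(-349266) = (-170*188 - 4*16)/338314 + (-238063 + (-122)² + 18*(-122))/(-349266) = (-31960 - 64)*(1/338314) + (-238063 + 14884 - 2196)*(-1/349266) = -32024*1/338314 - 225375*(-1/349266) = -16012/169157 + 75125/116422 = 10843770561/19693596254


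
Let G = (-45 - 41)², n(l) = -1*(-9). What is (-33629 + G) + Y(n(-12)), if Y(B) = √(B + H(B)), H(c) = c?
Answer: -26233 + 3*√2 ≈ -26229.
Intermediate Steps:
n(l) = 9
G = 7396 (G = (-86)² = 7396)
Y(B) = √2*√B (Y(B) = √(B + B) = √(2*B) = √2*√B)
(-33629 + G) + Y(n(-12)) = (-33629 + 7396) + √2*√9 = -26233 + √2*3 = -26233 + 3*√2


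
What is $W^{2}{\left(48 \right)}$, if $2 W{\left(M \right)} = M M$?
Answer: $1327104$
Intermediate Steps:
$W{\left(M \right)} = \frac{M^{2}}{2}$ ($W{\left(M \right)} = \frac{M M}{2} = \frac{M^{2}}{2}$)
$W^{2}{\left(48 \right)} = \left(\frac{48^{2}}{2}\right)^{2} = \left(\frac{1}{2} \cdot 2304\right)^{2} = 1152^{2} = 1327104$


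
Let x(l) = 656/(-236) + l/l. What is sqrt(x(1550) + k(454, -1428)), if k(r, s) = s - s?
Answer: I*sqrt(6195)/59 ≈ 1.334*I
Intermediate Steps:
k(r, s) = 0
x(l) = -105/59 (x(l) = 656*(-1/236) + 1 = -164/59 + 1 = -105/59)
sqrt(x(1550) + k(454, -1428)) = sqrt(-105/59 + 0) = sqrt(-105/59) = I*sqrt(6195)/59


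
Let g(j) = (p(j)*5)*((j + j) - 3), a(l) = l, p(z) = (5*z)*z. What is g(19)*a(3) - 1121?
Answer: 946504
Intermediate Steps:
p(z) = 5*z²
g(j) = 25*j²*(-3 + 2*j) (g(j) = ((5*j²)*5)*((j + j) - 3) = (25*j²)*(2*j - 3) = (25*j²)*(-3 + 2*j) = 25*j²*(-3 + 2*j))
g(19)*a(3) - 1121 = (19²*(-75 + 50*19))*3 - 1121 = (361*(-75 + 950))*3 - 1121 = (361*875)*3 - 1121 = 315875*3 - 1121 = 947625 - 1121 = 946504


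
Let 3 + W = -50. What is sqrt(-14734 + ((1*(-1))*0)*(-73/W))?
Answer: I*sqrt(14734) ≈ 121.38*I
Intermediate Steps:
W = -53 (W = -3 - 50 = -53)
sqrt(-14734 + ((1*(-1))*0)*(-73/W)) = sqrt(-14734 + ((1*(-1))*0)*(-73/(-53))) = sqrt(-14734 + (-1*0)*(-73*(-1/53))) = sqrt(-14734 + 0*(73/53)) = sqrt(-14734 + 0) = sqrt(-14734) = I*sqrt(14734)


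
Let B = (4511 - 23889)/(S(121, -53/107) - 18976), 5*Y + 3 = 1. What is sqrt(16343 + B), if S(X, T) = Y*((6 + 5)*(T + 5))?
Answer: sqrt(46889982262889318)/1693794 ≈ 127.84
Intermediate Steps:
Y = -2/5 (Y = -3/5 + (1/5)*1 = -3/5 + 1/5 = -2/5 ≈ -0.40000)
S(X, T) = -22 - 22*T/5 (S(X, T) = -2*(6 + 5)*(T + 5)/5 = -22*(5 + T)/5 = -2*(55 + 11*T)/5 = -22 - 22*T/5)
B = 5183615/5081382 (B = (4511 - 23889)/((-22 - (-1166)/(5*107)) - 18976) = -19378/((-22 - (-1166)/(5*107)) - 18976) = -19378/((-22 - 22/5*(-53/107)) - 18976) = -19378/((-22 + 1166/535) - 18976) = -19378/(-10604/535 - 18976) = -19378/(-10162764/535) = -19378*(-535/10162764) = 5183615/5081382 ≈ 1.0201)
sqrt(16343 + B) = sqrt(16343 + 5183615/5081382) = sqrt(83050209641/5081382) = sqrt(46889982262889318)/1693794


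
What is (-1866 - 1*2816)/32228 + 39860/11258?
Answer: 307974531/90705706 ≈ 3.3953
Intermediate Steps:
(-1866 - 1*2816)/32228 + 39860/11258 = (-1866 - 2816)*(1/32228) + 39860*(1/11258) = -4682*1/32228 + 19930/5629 = -2341/16114 + 19930/5629 = 307974531/90705706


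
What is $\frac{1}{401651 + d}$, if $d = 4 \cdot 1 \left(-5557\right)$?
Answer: $\frac{1}{379423} \approx 2.6356 \cdot 10^{-6}$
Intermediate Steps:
$d = -22228$ ($d = 4 \left(-5557\right) = -22228$)
$\frac{1}{401651 + d} = \frac{1}{401651 - 22228} = \frac{1}{379423}$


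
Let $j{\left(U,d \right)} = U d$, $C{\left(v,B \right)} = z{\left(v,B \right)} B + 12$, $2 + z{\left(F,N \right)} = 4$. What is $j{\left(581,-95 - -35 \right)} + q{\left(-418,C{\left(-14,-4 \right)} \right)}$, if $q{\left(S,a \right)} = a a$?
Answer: $-34844$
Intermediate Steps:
$z{\left(F,N \right)} = 2$ ($z{\left(F,N \right)} = -2 + 4 = 2$)
$C{\left(v,B \right)} = 12 + 2 B$ ($C{\left(v,B \right)} = 2 B + 12 = 12 + 2 B$)
$q{\left(S,a \right)} = a^{2}$
$j{\left(581,-95 - -35 \right)} + q{\left(-418,C{\left(-14,-4 \right)} \right)} = 581 \left(-95 - -35\right) + \left(12 + 2 \left(-4\right)\right)^{2} = 581 \left(-95 + 35\right) + \left(12 - 8\right)^{2} = 581 \left(-60\right) + 4^{2} = -34860 + 16 = -34844$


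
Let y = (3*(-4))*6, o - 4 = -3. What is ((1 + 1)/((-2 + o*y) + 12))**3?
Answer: -1/29791 ≈ -3.3567e-5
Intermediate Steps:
o = 1 (o = 4 - 3 = 1)
y = -72 (y = -12*6 = -72)
((1 + 1)/((-2 + o*y) + 12))**3 = ((1 + 1)/((-2 + 1*(-72)) + 12))**3 = (2/((-2 - 72) + 12))**3 = (2/(-74 + 12))**3 = (2/(-62))**3 = (2*(-1/62))**3 = (-1/31)**3 = -1/29791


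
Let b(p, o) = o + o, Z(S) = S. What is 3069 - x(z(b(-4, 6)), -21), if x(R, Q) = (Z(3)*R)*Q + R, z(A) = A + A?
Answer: 4557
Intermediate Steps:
b(p, o) = 2*o
z(A) = 2*A
x(R, Q) = R + 3*Q*R (x(R, Q) = (3*R)*Q + R = 3*Q*R + R = R + 3*Q*R)
3069 - x(z(b(-4, 6)), -21) = 3069 - 2*(2*6)*(1 + 3*(-21)) = 3069 - 2*12*(1 - 63) = 3069 - 24*(-62) = 3069 - 1*(-1488) = 3069 + 1488 = 4557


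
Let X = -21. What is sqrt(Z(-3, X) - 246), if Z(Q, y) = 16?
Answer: I*sqrt(230) ≈ 15.166*I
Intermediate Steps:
sqrt(Z(-3, X) - 246) = sqrt(16 - 246) = sqrt(-230) = I*sqrt(230)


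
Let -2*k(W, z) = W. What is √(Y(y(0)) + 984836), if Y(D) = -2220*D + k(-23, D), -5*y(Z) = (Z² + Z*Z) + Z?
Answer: 39*√2590/2 ≈ 992.39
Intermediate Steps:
k(W, z) = -W/2
y(Z) = -2*Z²/5 - Z/5 (y(Z) = -((Z² + Z*Z) + Z)/5 = -((Z² + Z²) + Z)/5 = -(2*Z² + Z)/5 = -(Z + 2*Z²)/5 = -2*Z²/5 - Z/5)
Y(D) = 23/2 - 2220*D (Y(D) = -2220*D - ½*(-23) = -2220*D + 23/2 = 23/2 - 2220*D)
√(Y(y(0)) + 984836) = √((23/2 - (-444)*0*(1 + 2*0)) + 984836) = √((23/2 - (-444)*0*(1 + 0)) + 984836) = √((23/2 - (-444)*0) + 984836) = √((23/2 - 2220*0) + 984836) = √((23/2 + 0) + 984836) = √(23/2 + 984836) = √(1969695/2) = 39*√2590/2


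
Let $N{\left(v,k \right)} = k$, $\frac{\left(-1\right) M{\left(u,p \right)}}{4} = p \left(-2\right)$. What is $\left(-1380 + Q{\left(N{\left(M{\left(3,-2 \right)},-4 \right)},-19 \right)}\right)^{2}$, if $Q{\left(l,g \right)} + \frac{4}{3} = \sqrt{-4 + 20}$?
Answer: $\frac{17073424}{9} \approx 1.897 \cdot 10^{6}$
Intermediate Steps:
$M{\left(u,p \right)} = 8 p$ ($M{\left(u,p \right)} = - 4 p \left(-2\right) = - 4 \left(- 2 p\right) = 8 p$)
$Q{\left(l,g \right)} = \frac{8}{3}$ ($Q{\left(l,g \right)} = - \frac{4}{3} + \sqrt{-4 + 20} = - \frac{4}{3} + \sqrt{16} = - \frac{4}{3} + 4 = \frac{8}{3}$)
$\left(-1380 + Q{\left(N{\left(M{\left(3,-2 \right)},-4 \right)},-19 \right)}\right)^{2} = \left(-1380 + \frac{8}{3}\right)^{2} = \left(- \frac{4132}{3}\right)^{2} = \frac{17073424}{9}$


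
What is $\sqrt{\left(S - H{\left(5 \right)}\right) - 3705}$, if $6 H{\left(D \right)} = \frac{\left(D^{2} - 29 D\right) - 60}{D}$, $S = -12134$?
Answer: $i \sqrt{15833} \approx 125.83 i$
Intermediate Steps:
$H{\left(D \right)} = \frac{-60 + D^{2} - 29 D}{6 D}$ ($H{\left(D \right)} = \frac{\left(\left(D^{2} - 29 D\right) - 60\right) \frac{1}{D}}{6} = \frac{\left(-60 + D^{2} - 29 D\right) \frac{1}{D}}{6} = \frac{\frac{1}{D} \left(-60 + D^{2} - 29 D\right)}{6} = \frac{-60 + D^{2} - 29 D}{6 D}$)
$\sqrt{\left(S - H{\left(5 \right)}\right) - 3705} = \sqrt{\left(-12134 - \frac{-60 + 5 \left(-29 + 5\right)}{6 \cdot 5}\right) - 3705} = \sqrt{\left(-12134 - \frac{1}{6} \cdot \frac{1}{5} \left(-60 + 5 \left(-24\right)\right)\right) - 3705} = \sqrt{\left(-12134 - \frac{1}{6} \cdot \frac{1}{5} \left(-60 - 120\right)\right) - 3705} = \sqrt{\left(-12134 - \frac{1}{6} \cdot \frac{1}{5} \left(-180\right)\right) - 3705} = \sqrt{\left(-12134 - -6\right) - 3705} = \sqrt{\left(-12134 + 6\right) - 3705} = \sqrt{-12128 - 3705} = \sqrt{-15833} = i \sqrt{15833}$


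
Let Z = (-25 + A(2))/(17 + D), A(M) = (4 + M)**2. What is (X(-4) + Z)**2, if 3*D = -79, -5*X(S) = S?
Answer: 2809/19600 ≈ 0.14332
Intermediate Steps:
X(S) = -S/5
D = -79/3 (D = (1/3)*(-79) = -79/3 ≈ -26.333)
Z = -33/28 (Z = (-25 + (4 + 2)**2)/(17 - 79/3) = (-25 + 6**2)/(-28/3) = (-25 + 36)*(-3/28) = 11*(-3/28) = -33/28 ≈ -1.1786)
(X(-4) + Z)**2 = (-1/5*(-4) - 33/28)**2 = (4/5 - 33/28)**2 = (-53/140)**2 = 2809/19600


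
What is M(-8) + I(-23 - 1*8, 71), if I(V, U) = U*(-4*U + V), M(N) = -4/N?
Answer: -44729/2 ≈ -22365.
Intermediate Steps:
I(V, U) = U*(V - 4*U)
M(-8) + I(-23 - 1*8, 71) = -4/(-8) + 71*((-23 - 1*8) - 4*71) = -4*(-1/8) + 71*((-23 - 8) - 284) = 1/2 + 71*(-31 - 284) = 1/2 + 71*(-315) = 1/2 - 22365 = -44729/2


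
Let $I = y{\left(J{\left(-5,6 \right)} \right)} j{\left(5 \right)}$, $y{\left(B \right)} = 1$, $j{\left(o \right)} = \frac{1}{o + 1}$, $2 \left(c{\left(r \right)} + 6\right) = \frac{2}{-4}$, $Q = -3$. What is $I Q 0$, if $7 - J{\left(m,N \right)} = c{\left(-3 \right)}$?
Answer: $0$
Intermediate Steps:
$c{\left(r \right)} = - \frac{25}{4}$ ($c{\left(r \right)} = -6 + \frac{2 \frac{1}{-4}}{2} = -6 + \frac{2 \left(- \frac{1}{4}\right)}{2} = -6 + \frac{1}{2} \left(- \frac{1}{2}\right) = -6 - \frac{1}{4} = - \frac{25}{4}$)
$j{\left(o \right)} = \frac{1}{1 + o}$
$J{\left(m,N \right)} = \frac{53}{4}$ ($J{\left(m,N \right)} = 7 - - \frac{25}{4} = 7 + \frac{25}{4} = \frac{53}{4}$)
$I = \frac{1}{6}$ ($I = 1 \frac{1}{1 + 5} = 1 \cdot \frac{1}{6} = \frac{1}{6} \approx 0.16667$)
$I Q 0 = \frac{1}{6} \left(-3\right) 0 = \left(- \frac{1}{2}\right) 0 = 0$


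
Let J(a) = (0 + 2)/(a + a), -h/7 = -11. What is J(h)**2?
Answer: 1/5929 ≈ 0.00016866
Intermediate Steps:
h = 77 (h = -7*(-11) = 77)
J(a) = 1/a (J(a) = 2/((2*a)) = 2*(1/(2*a)) = 1/a)
J(h)**2 = (1/77)**2 = 1/5929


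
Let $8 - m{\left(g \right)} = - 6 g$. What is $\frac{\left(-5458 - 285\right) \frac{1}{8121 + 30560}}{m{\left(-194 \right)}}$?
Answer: $\frac{5743}{44715236} \approx 0.00012843$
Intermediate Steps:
$m{\left(g \right)} = 8 + 6 g$ ($m{\left(g \right)} = 8 - - 6 g = 8 + 6 g$)
$\frac{\left(-5458 - 285\right) \frac{1}{8121 + 30560}}{m{\left(-194 \right)}} = \frac{\left(-5458 - 285\right) \frac{1}{8121 + 30560}}{8 + 6 \left(-194\right)} = \frac{\left(-5743\right) \frac{1}{38681}}{8 - 1164} = \frac{\left(-5743\right) \frac{1}{38681}}{-1156} = \left(- \frac{5743}{38681}\right) \left(- \frac{1}{1156}\right) = \frac{5743}{44715236}$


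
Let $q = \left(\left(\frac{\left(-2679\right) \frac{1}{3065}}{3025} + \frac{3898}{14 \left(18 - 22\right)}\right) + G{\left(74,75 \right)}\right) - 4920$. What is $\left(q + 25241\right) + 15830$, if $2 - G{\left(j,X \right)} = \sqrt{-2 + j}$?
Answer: $\frac{9367447169363}{259605500} - 6 \sqrt{2} \approx 36075.0$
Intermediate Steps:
$G{\left(j,X \right)} = 2 - \sqrt{-2 + j}$
$q = - \frac{1294810321137}{259605500} - 6 \sqrt{2}$ ($q = \left(\left(\frac{\left(-2679\right) \frac{1}{3065}}{3025} + \frac{3898}{14 \left(18 - 22\right)}\right) + \left(2 - \sqrt{-2 + 74}\right)\right) - 4920 = \left(\left(\left(-2679\right) \frac{1}{3065} \cdot \frac{1}{3025} + \frac{3898}{14 \left(-4\right)}\right) + \left(2 - \sqrt{72}\right)\right) - 4920 = \left(\left(\left(- \frac{2679}{3065}\right) \frac{1}{3025} + \frac{3898}{-56}\right) + \left(2 - 6 \sqrt{2}\right)\right) - 4920 = \left(\left(- \frac{2679}{9271625} + 3898 \left(- \frac{1}{56}\right)\right) + \left(2 - 6 \sqrt{2}\right)\right) - 4920 = \left(\left(- \frac{2679}{9271625} - \frac{1949}{28}\right) + \left(2 - 6 \sqrt{2}\right)\right) - 4920 = \left(- \frac{18070472137}{259605500} + \left(2 - 6 \sqrt{2}\right)\right) - 4920 = \left(- \frac{17551261137}{259605500} - 6 \sqrt{2}\right) - 4920 = - \frac{1294810321137}{259605500} - 6 \sqrt{2} \approx -4996.1$)
$\left(q + 25241\right) + 15830 = \left(\left(- \frac{1294810321137}{259605500} - 6 \sqrt{2}\right) + 25241\right) + 15830 = \left(\frac{5257892104363}{259605500} - 6 \sqrt{2}\right) + 15830 = \frac{9367447169363}{259605500} - 6 \sqrt{2}$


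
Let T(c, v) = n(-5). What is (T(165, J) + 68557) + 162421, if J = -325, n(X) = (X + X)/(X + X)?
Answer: 230979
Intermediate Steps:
n(X) = 1 (n(X) = (2*X)/((2*X)) = (2*X)*(1/(2*X)) = 1)
T(c, v) = 1
(T(165, J) + 68557) + 162421 = (1 + 68557) + 162421 = 68558 + 162421 = 230979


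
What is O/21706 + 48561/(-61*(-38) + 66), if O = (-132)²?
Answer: 547801941/25873552 ≈ 21.172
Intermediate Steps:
O = 17424
O/21706 + 48561/(-61*(-38) + 66) = 17424/21706 + 48561/(-61*(-38) + 66) = 17424*(1/21706) + 48561/(2318 + 66) = 8712/10853 + 48561/2384 = 547801941/25873552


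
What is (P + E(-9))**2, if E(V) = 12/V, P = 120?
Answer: 126736/9 ≈ 14082.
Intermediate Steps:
(P + E(-9))**2 = (120 + 12/(-9))**2 = (120 + 12*(-1/9))**2 = (120 - 4/3)**2 = (356/3)**2 = 126736/9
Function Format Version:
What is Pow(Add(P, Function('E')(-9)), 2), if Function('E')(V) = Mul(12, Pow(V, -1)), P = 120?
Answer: Rational(126736, 9) ≈ 14082.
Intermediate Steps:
Pow(Add(P, Function('E')(-9)), 2) = Pow(Add(120, Mul(12, Pow(-9, -1))), 2) = Pow(Add(120, Mul(12, Rational(-1, 9))), 2) = Pow(Add(120, Rational(-4, 3)), 2) = Pow(Rational(356, 3), 2) = Rational(126736, 9)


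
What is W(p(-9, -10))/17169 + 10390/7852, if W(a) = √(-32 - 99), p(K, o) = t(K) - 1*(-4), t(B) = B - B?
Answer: 5195/3926 + I*√131/17169 ≈ 1.3232 + 0.00066664*I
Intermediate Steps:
t(B) = 0
p(K, o) = 4 (p(K, o) = 0 - 1*(-4) = 0 + 4 = 4)
W(a) = I*√131 (W(a) = √(-131) = I*√131)
W(p(-9, -10))/17169 + 10390/7852 = (I*√131)/17169 + 10390/7852 = (I*√131)*(1/17169) + 10390*(1/7852) = I*√131/17169 + 5195/3926 = 5195/3926 + I*√131/17169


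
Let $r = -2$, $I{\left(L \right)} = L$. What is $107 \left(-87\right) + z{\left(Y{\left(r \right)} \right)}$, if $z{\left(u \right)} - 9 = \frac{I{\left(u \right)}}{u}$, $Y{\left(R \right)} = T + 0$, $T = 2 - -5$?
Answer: $-9299$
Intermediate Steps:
$T = 7$ ($T = 2 + 5 = 7$)
$Y{\left(R \right)} = 7$ ($Y{\left(R \right)} = 7 + 0 = 7$)
$z{\left(u \right)} = 10$ ($z{\left(u \right)} = 9 + \frac{u}{u} = 9 + 1 = 10$)
$107 \left(-87\right) + z{\left(Y{\left(r \right)} \right)} = 107 \left(-87\right) + 10 = -9309 + 10 = -9299$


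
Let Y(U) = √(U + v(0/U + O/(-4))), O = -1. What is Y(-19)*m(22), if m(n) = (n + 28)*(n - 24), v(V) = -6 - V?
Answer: -50*I*√101 ≈ -502.49*I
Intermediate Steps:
m(n) = (-24 + n)*(28 + n) (m(n) = (28 + n)*(-24 + n) = (-24 + n)*(28 + n))
Y(U) = √(-25/4 + U) (Y(U) = √(U + (-6 - (0/U - 1/(-4)))) = √(U + (-6 - (0 - 1*(-¼)))) = √(U + (-6 - (0 + ¼))) = √(U + (-6 - 1*¼)) = √(U + (-6 - ¼)) = √(U - 25/4) = √(-25/4 + U))
Y(-19)*m(22) = (√(-25 + 4*(-19))/2)*(-672 + 22² + 4*22) = (√(-25 - 76)/2)*(-672 + 484 + 88) = (√(-101)/2)*(-100) = ((I*√101)/2)*(-100) = (I*√101/2)*(-100) = -50*I*√101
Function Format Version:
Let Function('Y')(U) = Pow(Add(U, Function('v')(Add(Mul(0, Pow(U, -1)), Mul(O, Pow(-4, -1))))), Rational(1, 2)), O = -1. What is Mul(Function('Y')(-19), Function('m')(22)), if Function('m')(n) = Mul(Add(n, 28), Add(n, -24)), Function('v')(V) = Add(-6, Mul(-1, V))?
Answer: Mul(-50, I, Pow(101, Rational(1, 2))) ≈ Mul(-502.49, I)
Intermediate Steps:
Function('m')(n) = Mul(Add(-24, n), Add(28, n)) (Function('m')(n) = Mul(Add(28, n), Add(-24, n)) = Mul(Add(-24, n), Add(28, n)))
Function('Y')(U) = Pow(Add(Rational(-25, 4), U), Rational(1, 2)) (Function('Y')(U) = Pow(Add(U, Add(-6, Mul(-1, Add(Mul(0, Pow(U, -1)), Mul(-1, Pow(-4, -1)))))), Rational(1, 2)) = Pow(Add(U, Add(-6, Mul(-1, Add(0, Mul(-1, Rational(-1, 4)))))), Rational(1, 2)) = Pow(Add(U, Add(-6, Mul(-1, Add(0, Rational(1, 4))))), Rational(1, 2)) = Pow(Add(U, Add(-6, Mul(-1, Rational(1, 4)))), Rational(1, 2)) = Pow(Add(U, Add(-6, Rational(-1, 4))), Rational(1, 2)) = Pow(Add(U, Rational(-25, 4)), Rational(1, 2)) = Pow(Add(Rational(-25, 4), U), Rational(1, 2)))
Mul(Function('Y')(-19), Function('m')(22)) = Mul(Mul(Rational(1, 2), Pow(Add(-25, Mul(4, -19)), Rational(1, 2))), Add(-672, Pow(22, 2), Mul(4, 22))) = Mul(Mul(Rational(1, 2), Pow(Add(-25, -76), Rational(1, 2))), Add(-672, 484, 88)) = Mul(Mul(Rational(1, 2), Pow(-101, Rational(1, 2))), -100) = Mul(Mul(Rational(1, 2), Mul(I, Pow(101, Rational(1, 2)))), -100) = Mul(Mul(Rational(1, 2), I, Pow(101, Rational(1, 2))), -100) = Mul(-50, I, Pow(101, Rational(1, 2)))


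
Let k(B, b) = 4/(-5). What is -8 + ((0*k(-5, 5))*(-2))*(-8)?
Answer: -8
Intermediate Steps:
k(B, b) = -⅘ (k(B, b) = 4*(-⅕) = -⅘)
-8 + ((0*k(-5, 5))*(-2))*(-8) = -8 + ((0*(-⅘))*(-2))*(-8) = -8 + (0*(-2))*(-8) = -8 + 0*(-8) = -8 + 0 = -8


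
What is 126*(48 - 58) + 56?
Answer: -1204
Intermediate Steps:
126*(48 - 58) + 56 = 126*(-10) + 56 = -1260 + 56 = -1204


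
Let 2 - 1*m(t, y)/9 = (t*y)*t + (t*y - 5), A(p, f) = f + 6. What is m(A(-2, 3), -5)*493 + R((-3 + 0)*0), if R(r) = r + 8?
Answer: 2027717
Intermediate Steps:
A(p, f) = 6 + f
R(r) = 8 + r
m(t, y) = 63 - 9*t*y - 9*y*t**2 (m(t, y) = 18 - 9*((t*y)*t + (t*y - 5)) = 18 - 9*(y*t**2 + (-5 + t*y)) = 18 - 9*(-5 + t*y + y*t**2) = 18 + (45 - 9*t*y - 9*y*t**2) = 63 - 9*t*y - 9*y*t**2)
m(A(-2, 3), -5)*493 + R((-3 + 0)*0) = (63 - 9*(6 + 3)*(-5) - 9*(-5)*(6 + 3)**2)*493 + (8 + (-3 + 0)*0) = (63 - 9*9*(-5) - 9*(-5)*9**2)*493 + (8 - 3*0) = (63 + 405 - 9*(-5)*81)*493 + (8 + 0) = (63 + 405 + 3645)*493 + 8 = 4113*493 + 8 = 2027709 + 8 = 2027717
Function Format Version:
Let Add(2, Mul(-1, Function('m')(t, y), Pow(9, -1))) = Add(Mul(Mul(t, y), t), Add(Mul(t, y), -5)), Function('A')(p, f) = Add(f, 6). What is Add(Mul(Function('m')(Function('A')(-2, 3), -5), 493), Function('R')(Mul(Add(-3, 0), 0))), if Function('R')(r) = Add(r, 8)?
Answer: 2027717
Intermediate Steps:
Function('A')(p, f) = Add(6, f)
Function('R')(r) = Add(8, r)
Function('m')(t, y) = Add(63, Mul(-9, t, y), Mul(-9, y, Pow(t, 2))) (Function('m')(t, y) = Add(18, Mul(-9, Add(Mul(Mul(t, y), t), Add(Mul(t, y), -5)))) = Add(18, Mul(-9, Add(Mul(y, Pow(t, 2)), Add(-5, Mul(t, y))))) = Add(18, Mul(-9, Add(-5, Mul(t, y), Mul(y, Pow(t, 2))))) = Add(18, Add(45, Mul(-9, t, y), Mul(-9, y, Pow(t, 2)))) = Add(63, Mul(-9, t, y), Mul(-9, y, Pow(t, 2))))
Add(Mul(Function('m')(Function('A')(-2, 3), -5), 493), Function('R')(Mul(Add(-3, 0), 0))) = Add(Mul(Add(63, Mul(-9, Add(6, 3), -5), Mul(-9, -5, Pow(Add(6, 3), 2))), 493), Add(8, Mul(Add(-3, 0), 0))) = Add(Mul(Add(63, Mul(-9, 9, -5), Mul(-9, -5, Pow(9, 2))), 493), Add(8, Mul(-3, 0))) = Add(Mul(Add(63, 405, Mul(-9, -5, 81)), 493), Add(8, 0)) = Add(Mul(Add(63, 405, 3645), 493), 8) = Add(Mul(4113, 493), 8) = Add(2027709, 8) = 2027717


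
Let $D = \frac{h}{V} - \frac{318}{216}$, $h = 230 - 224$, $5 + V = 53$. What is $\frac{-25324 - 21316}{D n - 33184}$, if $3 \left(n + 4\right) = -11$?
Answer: $\frac{10074240}{7165513} \approx 1.4059$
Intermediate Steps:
$n = - \frac{23}{3}$ ($n = -4 + \frac{1}{3} \left(-11\right) = -4 - \frac{11}{3} = - \frac{23}{3} \approx -7.6667$)
$V = 48$ ($V = -5 + 53 = 48$)
$h = 6$ ($h = 230 - 224 = 6$)
$D = - \frac{97}{72}$ ($D = \frac{6}{48} - \frac{318}{216} = 6 \cdot \frac{1}{48} - \frac{53}{36} = \frac{1}{8} - \frac{53}{36} = - \frac{97}{72} \approx -1.3472$)
$\frac{-25324 - 21316}{D n - 33184} = \frac{-25324 - 21316}{\left(- \frac{97}{72}\right) \left(- \frac{23}{3}\right) - 33184} = - \frac{46640}{\frac{2231}{216} - 33184} = - \frac{46640}{- \frac{7165513}{216}} = \left(-46640\right) \left(- \frac{216}{7165513}\right) = \frac{10074240}{7165513}$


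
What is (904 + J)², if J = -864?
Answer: 1600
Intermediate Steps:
(904 + J)² = (904 - 864)² = 40² = 1600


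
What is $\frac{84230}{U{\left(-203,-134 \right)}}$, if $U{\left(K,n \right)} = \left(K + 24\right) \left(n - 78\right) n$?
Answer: $- \frac{42115}{2542516} \approx -0.016564$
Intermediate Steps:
$U{\left(K,n \right)} = n \left(-78 + n\right) \left(24 + K\right)$ ($U{\left(K,n \right)} = \left(24 + K\right) \left(-78 + n\right) n = \left(-78 + n\right) \left(24 + K\right) n = n \left(-78 + n\right) \left(24 + K\right)$)
$\frac{84230}{U{\left(-203,-134 \right)}} = \frac{84230}{\left(-134\right) \left(-1872 - -15834 + 24 \left(-134\right) - -27202\right)} = \frac{84230}{\left(-134\right) \left(-1872 + 15834 - 3216 + 27202\right)} = \frac{84230}{\left(-134\right) 37948} = \frac{84230}{-5085032} = 84230 \left(- \frac{1}{5085032}\right) = - \frac{42115}{2542516}$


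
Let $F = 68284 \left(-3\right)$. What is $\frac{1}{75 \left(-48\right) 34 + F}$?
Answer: $- \frac{1}{327252} \approx -3.0557 \cdot 10^{-6}$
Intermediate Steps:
$F = -204852$
$\frac{1}{75 \left(-48\right) 34 + F} = \frac{1}{75 \left(-48\right) 34 - 204852} = \frac{1}{\left(-3600\right) 34 - 204852} = \frac{1}{-122400 - 204852} = \frac{1}{-327252} = - \frac{1}{327252}$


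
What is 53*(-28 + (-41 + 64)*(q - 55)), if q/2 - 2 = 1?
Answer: -61215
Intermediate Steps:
q = 6 (q = 4 + 2*1 = 4 + 2 = 6)
53*(-28 + (-41 + 64)*(q - 55)) = 53*(-28 + (-41 + 64)*(6 - 55)) = 53*(-28 + 23*(-49)) = 53*(-28 - 1127) = 53*(-1155) = -61215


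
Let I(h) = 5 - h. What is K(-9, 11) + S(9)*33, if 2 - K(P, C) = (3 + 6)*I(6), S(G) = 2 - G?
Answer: -220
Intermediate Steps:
K(P, C) = 11 (K(P, C) = 2 - (3 + 6)*(5 - 1*6) = 2 - 9*(5 - 6) = 2 - 9*(-1) = 2 - 1*(-9) = 2 + 9 = 11)
K(-9, 11) + S(9)*33 = 11 + (2 - 1*9)*33 = 11 + (2 - 9)*33 = 11 - 7*33 = 11 - 231 = -220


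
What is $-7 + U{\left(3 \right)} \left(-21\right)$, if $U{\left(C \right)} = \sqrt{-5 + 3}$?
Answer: $-7 - 21 i \sqrt{2} \approx -7.0 - 29.698 i$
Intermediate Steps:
$U{\left(C \right)} = i \sqrt{2}$ ($U{\left(C \right)} = \sqrt{-2} = i \sqrt{2}$)
$-7 + U{\left(3 \right)} \left(-21\right) = -7 + i \sqrt{2} \left(-21\right) = -7 - 21 i \sqrt{2}$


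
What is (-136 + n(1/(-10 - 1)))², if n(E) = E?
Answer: 2241009/121 ≈ 18521.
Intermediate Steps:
(-136 + n(1/(-10 - 1)))² = (-136 + 1/(-10 - 1))² = (-136 + 1/(-11))² = (-136 - 1/11)² = (-1497/11)² = 2241009/121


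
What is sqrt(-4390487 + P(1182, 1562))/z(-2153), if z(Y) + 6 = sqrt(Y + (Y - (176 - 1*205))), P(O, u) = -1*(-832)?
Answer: sqrt(4389655)/(sqrt(4277) + 6*I) ≈ 31.769 - 2.9147*I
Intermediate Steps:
P(O, u) = 832
z(Y) = -6 + sqrt(29 + 2*Y) (z(Y) = -6 + sqrt(Y + (Y - (176 - 1*205))) = -6 + sqrt(Y + (Y - (176 - 205))) = -6 + sqrt(Y + (Y - 1*(-29))) = -6 + sqrt(Y + (Y + 29)) = -6 + sqrt(Y + (29 + Y)) = -6 + sqrt(29 + 2*Y))
sqrt(-4390487 + P(1182, 1562))/z(-2153) = sqrt(-4390487 + 832)/(-6 + sqrt(29 + 2*(-2153))) = sqrt(-4389655)/(-6 + sqrt(29 - 4306)) = (I*sqrt(4389655))/(-6 + sqrt(-4277)) = (I*sqrt(4389655))/(-6 + I*sqrt(4277)) = I*sqrt(4389655)/(-6 + I*sqrt(4277))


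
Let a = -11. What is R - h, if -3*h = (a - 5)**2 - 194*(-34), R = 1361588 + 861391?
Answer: 2225263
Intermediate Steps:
R = 2222979
h = -2284 (h = -((-11 - 5)**2 - 194*(-34))/3 = -((-16)**2 + 6596)/3 = -(256 + 6596)/3 = -1/3*6852 = -2284)
R - h = 2222979 - 1*(-2284) = 2222979 + 2284 = 2225263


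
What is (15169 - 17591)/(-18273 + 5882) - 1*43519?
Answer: -539241507/12391 ≈ -43519.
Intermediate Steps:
(15169 - 17591)/(-18273 + 5882) - 1*43519 = -2422/(-12391) - 43519 = -2422*(-1/12391) - 43519 = 2422/12391 - 43519 = -539241507/12391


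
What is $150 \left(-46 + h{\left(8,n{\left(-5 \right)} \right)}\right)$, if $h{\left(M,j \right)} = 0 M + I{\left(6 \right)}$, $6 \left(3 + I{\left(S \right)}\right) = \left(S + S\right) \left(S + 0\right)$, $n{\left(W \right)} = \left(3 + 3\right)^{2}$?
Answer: $-5550$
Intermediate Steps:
$n{\left(W \right)} = 36$ ($n{\left(W \right)} = 6^{2} = 36$)
$I{\left(S \right)} = -3 + \frac{S^{2}}{3}$ ($I{\left(S \right)} = -3 + \frac{\left(S + S\right) \left(S + 0\right)}{6} = -3 + \frac{2 S S}{6} = -3 + \frac{2 S^{2}}{6} = -3 + \frac{S^{2}}{3}$)
$h{\left(M,j \right)} = 9$ ($h{\left(M,j \right)} = 0 M - \left(3 - \frac{6^{2}}{3}\right) = 0 + \left(-3 + \frac{1}{3} \cdot 36\right) = 0 + \left(-3 + 12\right) = 0 + 9 = 9$)
$150 \left(-46 + h{\left(8,n{\left(-5 \right)} \right)}\right) = 150 \left(-46 + 9\right) = 150 \left(-37\right) = -5550$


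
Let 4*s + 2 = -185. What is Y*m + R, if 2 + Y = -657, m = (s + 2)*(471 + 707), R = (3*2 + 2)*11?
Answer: 69479205/2 ≈ 3.4740e+7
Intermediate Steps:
s = -187/4 (s = -1/2 + (1/4)*(-185) = -1/2 - 185/4 = -187/4 ≈ -46.750)
R = 88 (R = (6 + 2)*11 = 8*11 = 88)
m = -105431/2 (m = (-187/4 + 2)*(471 + 707) = -179/4*1178 = -105431/2 ≈ -52716.)
Y = -659 (Y = -2 - 657 = -659)
Y*m + R = -659*(-105431/2) + 88 = 69479029/2 + 88 = 69479205/2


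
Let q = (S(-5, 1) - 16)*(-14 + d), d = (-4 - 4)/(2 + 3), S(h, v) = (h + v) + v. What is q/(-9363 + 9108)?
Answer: -494/425 ≈ -1.1624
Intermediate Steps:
S(h, v) = h + 2*v
d = -8/5 ≈ -1.6000
q = 1482/5 (q = ((-5 + 2*1) - 16)*(-14 - 8/5) = ((-5 + 2) - 16)*(-78/5) = (-3 - 16)*(-78/5) = -19*(-78/5) = 1482/5 ≈ 296.40)
q/(-9363 + 9108) = 1482/(5*(-9363 + 9108)) = (1482/5)/(-255) = (1482/5)*(-1/255) = -494/425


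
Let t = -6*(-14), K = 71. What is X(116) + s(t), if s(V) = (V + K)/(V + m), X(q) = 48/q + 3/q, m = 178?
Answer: 15671/15196 ≈ 1.0313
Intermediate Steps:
t = 84
X(q) = 51/q
s(V) = (71 + V)/(178 + V) (s(V) = (V + 71)/(V + 178) = (71 + V)/(178 + V))
X(116) + s(t) = 51/116 + (71 + 84)/(178 + 84) = 51*(1/116) + 155/262 = 51/116 + (1/262)*155 = 51/116 + 155/262 = 15671/15196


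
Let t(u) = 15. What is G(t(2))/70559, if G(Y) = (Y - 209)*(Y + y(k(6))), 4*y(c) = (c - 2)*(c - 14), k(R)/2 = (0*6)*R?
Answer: -4268/70559 ≈ -0.060488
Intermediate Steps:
k(R) = 0 (k(R) = 2*((0*6)*R) = 2*(0*R) = 2*0 = 0)
y(c) = (-14 + c)*(-2 + c)/4 (y(c) = ((c - 2)*(c - 14))/4 = ((-2 + c)*(-14 + c))/4 = ((-14 + c)*(-2 + c))/4 = (-14 + c)*(-2 + c)/4)
G(Y) = (-209 + Y)*(7 + Y) (G(Y) = (Y - 209)*(Y + (7 - 4*0 + (¼)*0²)) = (-209 + Y)*(Y + (7 + 0 + (¼)*0)) = (-209 + Y)*(Y + (7 + 0 + 0)) = (-209 + Y)*(Y + 7) = (-209 + Y)*(7 + Y))
G(t(2))/70559 = (-1463 + 15² - 202*15)/70559 = (-1463 + 225 - 3030)*(1/70559) = -4268*1/70559 = -4268/70559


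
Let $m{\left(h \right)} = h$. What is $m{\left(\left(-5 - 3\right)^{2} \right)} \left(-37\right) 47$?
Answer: $-111296$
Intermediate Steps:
$m{\left(\left(-5 - 3\right)^{2} \right)} \left(-37\right) 47 = \left(-5 - 3\right)^{2} \left(-37\right) 47 = \left(-8\right)^{2} \left(-37\right) 47 = 64 \left(-37\right) 47 = \left(-2368\right) 47 = -111296$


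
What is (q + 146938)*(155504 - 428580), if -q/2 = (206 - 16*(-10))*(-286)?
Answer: -97294248040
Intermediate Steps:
q = 209352 (q = -2*(206 - 16*(-10))*(-286) = -2*(206 + 160)*(-286) = -732*(-286) = -2*(-104676) = 209352)
(q + 146938)*(155504 - 428580) = (209352 + 146938)*(155504 - 428580) = 356290*(-273076) = -97294248040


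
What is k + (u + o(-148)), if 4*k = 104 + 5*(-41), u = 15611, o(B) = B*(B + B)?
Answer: 237575/4 ≈ 59394.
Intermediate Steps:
o(B) = 2*B² (o(B) = B*(2*B) = 2*B²)
k = -101/4 (k = (104 + 5*(-41))/4 = (104 - 205)/4 = (¼)*(-101) = -101/4 ≈ -25.250)
k + (u + o(-148)) = -101/4 + (15611 + 2*(-148)²) = -101/4 + (15611 + 2*21904) = -101/4 + (15611 + 43808) = -101/4 + 59419 = 237575/4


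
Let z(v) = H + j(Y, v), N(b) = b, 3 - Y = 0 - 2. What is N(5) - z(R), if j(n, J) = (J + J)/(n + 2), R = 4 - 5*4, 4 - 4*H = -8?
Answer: 46/7 ≈ 6.5714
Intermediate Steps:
H = 3 (H = 1 - 1/4*(-8) = 1 + 2 = 3)
Y = 5 (Y = 3 - (0 - 2) = 3 - 1*(-2) = 3 + 2 = 5)
R = -16 (R = 4 - 20 = -16)
j(n, J) = 2*J/(2 + n) (j(n, J) = (2*J)/(2 + n) = 2*J/(2 + n))
z(v) = 3 + 2*v/7 (z(v) = 3 + 2*v/(2 + 5) = 3 + 2*v/7)
N(5) - z(R) = 5 - (3 + (2/7)*(-16)) = 5 - (3 - 32/7) = 5 - 1*(-11/7) = 5 + 11/7 = 46/7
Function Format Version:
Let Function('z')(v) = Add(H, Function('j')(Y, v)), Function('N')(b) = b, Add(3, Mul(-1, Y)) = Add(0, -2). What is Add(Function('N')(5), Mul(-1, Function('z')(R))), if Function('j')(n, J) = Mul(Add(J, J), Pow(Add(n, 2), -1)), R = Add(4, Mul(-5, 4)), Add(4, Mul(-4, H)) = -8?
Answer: Rational(46, 7) ≈ 6.5714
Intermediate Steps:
H = 3 (H = Add(1, Mul(Rational(-1, 4), -8)) = Add(1, 2) = 3)
Y = 5 (Y = Add(3, Mul(-1, Add(0, -2))) = Add(3, Mul(-1, -2)) = Add(3, 2) = 5)
R = -16 (R = Add(4, -20) = -16)
Function('j')(n, J) = Mul(2, J, Pow(Add(2, n), -1)) (Function('j')(n, J) = Mul(Mul(2, J), Pow(Add(2, n), -1)) = Mul(2, J, Pow(Add(2, n), -1)))
Function('z')(v) = Add(3, Mul(Rational(2, 7), v)) (Function('z')(v) = Add(3, Mul(2, v, Pow(Add(2, 5), -1))) = Add(3, Mul(2, v, Pow(7, -1))) = Add(3, Mul(2, v, Rational(1, 7))) = Add(3, Mul(Rational(2, 7), v)))
Add(Function('N')(5), Mul(-1, Function('z')(R))) = Add(5, Mul(-1, Add(3, Mul(Rational(2, 7), -16)))) = Add(5, Mul(-1, Add(3, Rational(-32, 7)))) = Add(5, Mul(-1, Rational(-11, 7))) = Add(5, Rational(11, 7)) = Rational(46, 7)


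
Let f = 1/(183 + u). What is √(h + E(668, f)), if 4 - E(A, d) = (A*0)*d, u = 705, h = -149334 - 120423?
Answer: I*√269753 ≈ 519.38*I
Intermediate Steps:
h = -269757
f = 1/888 (f = 1/(183 + 705) = 1/888 ≈ 0.0011261)
E(A, d) = 4 (E(A, d) = 4 - A*0*d = 4 - 0*d = 4 - 1*0 = 4 + 0 = 4)
√(h + E(668, f)) = √(-269757 + 4) = √(-269753) = I*√269753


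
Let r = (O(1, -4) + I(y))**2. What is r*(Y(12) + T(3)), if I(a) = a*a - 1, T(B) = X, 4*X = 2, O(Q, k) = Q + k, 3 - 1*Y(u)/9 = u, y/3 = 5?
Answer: -7863401/2 ≈ -3.9317e+6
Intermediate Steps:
y = 15 (y = 3*5 = 15)
Y(u) = 27 - 9*u
X = 1/2 (X = (1/4)*2 = 1/2 ≈ 0.50000)
T(B) = 1/2
I(a) = -1 + a**2 (I(a) = a**2 - 1 = -1 + a**2)
r = 48841 (r = ((1 - 4) + (-1 + 15**2))**2 = (-3 + (-1 + 225))**2 = (-3 + 224)**2 = 221**2 = 48841)
r*(Y(12) + T(3)) = 48841*((27 - 9*12) + 1/2) = 48841*((27 - 108) + 1/2) = 48841*(-81 + 1/2) = 48841*(-161/2) = -7863401/2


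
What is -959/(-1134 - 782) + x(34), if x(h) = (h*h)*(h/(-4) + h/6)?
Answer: -18823739/5748 ≈ -3274.8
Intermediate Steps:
x(h) = -h³/12 (x(h) = h²*(h*(-¼) + h*(⅙)) = h²*(-h/4 + h/6) = h²*(-h/12) = -h³/12)
-959/(-1134 - 782) + x(34) = -959/(-1134 - 782) - 1/12*34³ = -959/(-1916) - 1/12*39304 = -1/1916*(-959) - 9826/3 = 959/1916 - 9826/3 = -18823739/5748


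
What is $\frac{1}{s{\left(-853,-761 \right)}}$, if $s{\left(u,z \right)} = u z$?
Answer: $\frac{1}{649133} \approx 1.5405 \cdot 10^{-6}$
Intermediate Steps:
$\frac{1}{s{\left(-853,-761 \right)}} = \frac{1}{\left(-853\right) \left(-761\right)} = \frac{1}{649133}$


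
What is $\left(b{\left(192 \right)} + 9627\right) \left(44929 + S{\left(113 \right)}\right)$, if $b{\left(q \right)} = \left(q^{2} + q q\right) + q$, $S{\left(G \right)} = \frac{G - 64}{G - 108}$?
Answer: $\frac{18772509618}{5} \approx 3.7545 \cdot 10^{9}$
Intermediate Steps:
$S{\left(G \right)} = \frac{-64 + G}{-108 + G}$
$b{\left(q \right)} = q + 2 q^{2}$ ($b{\left(q \right)} = \left(q^{2} + q^{2}\right) + q = 2 q^{2} + q = q + 2 q^{2}$)
$\left(b{\left(192 \right)} + 9627\right) \left(44929 + S{\left(113 \right)}\right) = \left(192 \left(1 + 2 \cdot 192\right) + 9627\right) \left(44929 + \frac{-64 + 113}{-108 + 113}\right) = \left(192 \left(1 + 384\right) + 9627\right) \left(44929 + \frac{1}{5} \cdot 49\right) = \left(192 \cdot 385 + 9627\right) \left(44929 + \frac{1}{5} \cdot 49\right) = \left(73920 + 9627\right) \left(44929 + \frac{49}{5}\right) = 83547 \cdot \frac{224694}{5} = \frac{18772509618}{5}$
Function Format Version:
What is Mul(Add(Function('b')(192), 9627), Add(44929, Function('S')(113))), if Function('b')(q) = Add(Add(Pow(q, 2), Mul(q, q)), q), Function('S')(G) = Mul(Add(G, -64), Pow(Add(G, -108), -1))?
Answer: Rational(18772509618, 5) ≈ 3.7545e+9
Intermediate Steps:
Function('S')(G) = Mul(Pow(Add(-108, G), -1), Add(-64, G)) (Function('S')(G) = Mul(Add(-64, G), Pow(Add(-108, G), -1)) = Mul(Pow(Add(-108, G), -1), Add(-64, G)))
Function('b')(q) = Add(q, Mul(2, Pow(q, 2))) (Function('b')(q) = Add(Add(Pow(q, 2), Pow(q, 2)), q) = Add(Mul(2, Pow(q, 2)), q) = Add(q, Mul(2, Pow(q, 2))))
Mul(Add(Function('b')(192), 9627), Add(44929, Function('S')(113))) = Mul(Add(Mul(192, Add(1, Mul(2, 192))), 9627), Add(44929, Mul(Pow(Add(-108, 113), -1), Add(-64, 113)))) = Mul(Add(Mul(192, Add(1, 384)), 9627), Add(44929, Mul(Pow(5, -1), 49))) = Mul(Add(Mul(192, 385), 9627), Add(44929, Mul(Rational(1, 5), 49))) = Mul(Add(73920, 9627), Add(44929, Rational(49, 5))) = Mul(83547, Rational(224694, 5)) = Rational(18772509618, 5)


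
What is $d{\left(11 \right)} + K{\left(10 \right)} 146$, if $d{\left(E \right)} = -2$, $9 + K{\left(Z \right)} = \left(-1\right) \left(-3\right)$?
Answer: $-878$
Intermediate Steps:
$K{\left(Z \right)} = -6$ ($K{\left(Z \right)} = -9 - -3 = -9 + 3 = -6$)
$d{\left(11 \right)} + K{\left(10 \right)} 146 = -2 - 876 = -878$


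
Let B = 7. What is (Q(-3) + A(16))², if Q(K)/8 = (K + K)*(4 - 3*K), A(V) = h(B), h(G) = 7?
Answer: 380689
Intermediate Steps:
A(V) = 7
Q(K) = 16*K*(4 - 3*K) (Q(K) = 8*((K + K)*(4 - 3*K)) = 8*((2*K)*(4 - 3*K)) = 8*(2*K*(4 - 3*K)) = 16*K*(4 - 3*K))
(Q(-3) + A(16))² = (16*(-3)*(4 - 3*(-3)) + 7)² = (16*(-3)*(4 + 9) + 7)² = (16*(-3)*13 + 7)² = (-624 + 7)² = (-617)² = 380689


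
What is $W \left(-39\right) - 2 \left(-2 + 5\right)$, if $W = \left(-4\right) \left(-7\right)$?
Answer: $-1098$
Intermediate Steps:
$W = 28$
$W \left(-39\right) - 2 \left(-2 + 5\right) = 28 \left(-39\right) - 2 \left(-2 + 5\right) = -1092 - 6 = -1098$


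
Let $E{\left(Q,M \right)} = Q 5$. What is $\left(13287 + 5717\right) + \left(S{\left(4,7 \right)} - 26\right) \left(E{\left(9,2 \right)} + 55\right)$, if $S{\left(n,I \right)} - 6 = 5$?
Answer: $17504$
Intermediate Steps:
$S{\left(n,I \right)} = 11$ ($S{\left(n,I \right)} = 6 + 5 = 11$)
$E{\left(Q,M \right)} = 5 Q$
$\left(13287 + 5717\right) + \left(S{\left(4,7 \right)} - 26\right) \left(E{\left(9,2 \right)} + 55\right) = \left(13287 + 5717\right) + \left(11 - 26\right) \left(5 \cdot 9 + 55\right) = 19004 + \left(11 - 26\right) \left(45 + 55\right) = 19004 - 1500 = 17504$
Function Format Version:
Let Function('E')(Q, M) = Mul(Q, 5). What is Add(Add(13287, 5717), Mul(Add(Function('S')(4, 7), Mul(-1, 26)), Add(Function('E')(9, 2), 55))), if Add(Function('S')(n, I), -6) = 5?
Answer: 17504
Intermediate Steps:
Function('S')(n, I) = 11 (Function('S')(n, I) = Add(6, 5) = 11)
Function('E')(Q, M) = Mul(5, Q)
Add(Add(13287, 5717), Mul(Add(Function('S')(4, 7), Mul(-1, 26)), Add(Function('E')(9, 2), 55))) = Add(Add(13287, 5717), Mul(Add(11, Mul(-1, 26)), Add(Mul(5, 9), 55))) = Add(19004, Mul(Add(11, -26), Add(45, 55))) = Add(19004, Mul(-15, 100)) = Add(19004, -1500) = 17504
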